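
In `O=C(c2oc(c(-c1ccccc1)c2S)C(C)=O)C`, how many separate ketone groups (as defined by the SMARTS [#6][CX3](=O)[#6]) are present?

[#6][CX3](=O)[#6] is the SMARTS for a ketone: a carbonyl carbon (no H) flanked by two carbons.
The molecule carries 2 separate instances of an acetyl/ketone group (-C(=O)CH3) meeting every constraint; each maps to a distinct set of atoms, giving 2 matches.

2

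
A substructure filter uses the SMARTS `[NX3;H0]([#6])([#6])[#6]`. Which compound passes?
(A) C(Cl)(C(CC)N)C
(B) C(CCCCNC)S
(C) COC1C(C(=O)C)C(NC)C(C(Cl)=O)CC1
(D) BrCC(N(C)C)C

D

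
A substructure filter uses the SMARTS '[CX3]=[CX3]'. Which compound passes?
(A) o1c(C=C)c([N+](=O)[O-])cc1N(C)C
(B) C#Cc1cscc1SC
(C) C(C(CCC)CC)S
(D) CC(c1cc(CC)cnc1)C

[CX3]=[CX3] describes a non-aromatic C=C double bond between two sp2 carbons (an alkene).
(A) contains a vinyl group (-CH=CH2), which satisfies every atom and bond constraint.
(B) has an ethynyl group (-C#CH) but the C-C bond is a triple bond, not a double bond.
(C) has an ethyl group (-CH2CH3) but its C-C bond is a single bond between CX4 carbons, not CX3=CX3.
(D) has an ethyl group (-CH2CH3) but its C-C bond is a single bond between CX4 carbons, not CX3=CX3.
So the answer is (A).

A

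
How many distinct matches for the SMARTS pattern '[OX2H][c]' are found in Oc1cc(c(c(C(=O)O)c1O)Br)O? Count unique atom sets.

3

[OX2H][c] is the SMARTS for a phenol: a hydroxyl oxygen attached to an aromatic carbon.
The molecule carries 3 separate instances of a hydroxyl group (-OH) meeting every constraint; each maps to a distinct set of atoms, giving 3 matches.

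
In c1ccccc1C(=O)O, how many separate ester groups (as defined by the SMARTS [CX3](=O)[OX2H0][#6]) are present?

[CX3](=O)[OX2H0][#6] is the SMARTS for an ester: a carbonyl carbon bonded to an oxygen that is itself bonded to carbon (no H on that O).
The molecule has a carboxylic acid group (-C(=O)OH), but the singly-bonded O carries H (OX2H1, not H0); nothing else fits, so there are 0 matches.

0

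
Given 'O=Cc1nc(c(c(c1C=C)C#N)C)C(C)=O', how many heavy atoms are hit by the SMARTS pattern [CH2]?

The query [CH2] means: aliphatic carbon with exactly two hydrogens.
Check the 16 heavy atoms by environment: 1× n (aromatic, H0) → no; 5× c (aromatic, H0) → no; 2× C (H3) → no; 2× C (H1) → no; 2× O (H0) → no; 2× C (H0) → no; 1× C (H2) → match; 1× N (H0) → no.
That gives 1 matching atom.

1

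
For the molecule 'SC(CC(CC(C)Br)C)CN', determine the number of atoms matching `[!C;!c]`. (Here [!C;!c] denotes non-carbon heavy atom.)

The query [!C;!c] means: neither aliphatic nor aromatic carbon — same as [!#6].
Check the 11 heavy atoms by environment: 8× C → no; 1× Br → match; 1× N → match; 1× S → match.
Summing the matching environments: 1 + 1 + 1 = 3 matching atoms.

3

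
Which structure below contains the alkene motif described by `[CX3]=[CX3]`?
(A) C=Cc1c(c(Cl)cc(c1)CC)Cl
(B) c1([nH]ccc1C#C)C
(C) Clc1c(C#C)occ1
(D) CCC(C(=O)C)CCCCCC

A

[CX3]=[CX3] describes a non-aromatic C=C double bond between two sp2 carbons (an alkene).
(A) contains a vinyl group (-CH=CH2), which satisfies every atom and bond constraint.
(B) has an ethynyl group (-C#CH) but the C-C bond is a triple bond, not a double bond.
(C) has an ethynyl group (-C#CH) but the C-C bond is a triple bond, not a double bond.
(D) has an ethyl group (-CH2CH3) but its C-C bond is a single bond between CX4 carbons, not CX3=CX3.
So the answer is (A).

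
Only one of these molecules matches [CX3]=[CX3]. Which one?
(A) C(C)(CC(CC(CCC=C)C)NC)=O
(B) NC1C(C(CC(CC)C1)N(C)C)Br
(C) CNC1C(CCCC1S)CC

[CX3]=[CX3] describes a non-aromatic C=C double bond between two sp2 carbons (an alkene).
(A) contains a vinyl group (-CH=CH2), which satisfies every atom and bond constraint.
(B) has an ethyl group (-CH2CH3) but its C-C bond is a single bond between CX4 carbons, not CX3=CX3.
(C) has an ethyl group (-CH2CH3) but its C-C bond is a single bond between CX4 carbons, not CX3=CX3.
So the answer is (A).

A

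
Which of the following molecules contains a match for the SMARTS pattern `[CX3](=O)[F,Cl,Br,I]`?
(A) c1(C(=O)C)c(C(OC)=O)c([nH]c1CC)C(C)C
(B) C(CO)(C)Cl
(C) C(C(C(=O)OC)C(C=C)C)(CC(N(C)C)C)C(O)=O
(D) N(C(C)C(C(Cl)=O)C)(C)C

D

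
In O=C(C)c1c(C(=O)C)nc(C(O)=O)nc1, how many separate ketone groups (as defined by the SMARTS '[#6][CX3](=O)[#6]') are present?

2

[#6][CX3](=O)[#6] is the SMARTS for a ketone: a carbonyl carbon (no H) flanked by two carbons.
The molecule carries 2 separate instances of an acetyl/ketone group (-C(=O)CH3) meeting every constraint; each maps to a distinct set of atoms, giving 2 matches.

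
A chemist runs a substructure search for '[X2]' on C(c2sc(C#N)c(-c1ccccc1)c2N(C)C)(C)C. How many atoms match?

The query [X2] means: any atom with exactly two total connections (bonds + H).
Check the 19 heavy atoms by environment: 1× s (aromatic, X2) → match; 10× c (aromatic, X3) → no; 1× C (X2) → match; 1× N (X1) → no; 5× C (X4) → no; 1× N (X3) → no.
Summing the matching environments: 1 + 1 = 2 matching atoms.

2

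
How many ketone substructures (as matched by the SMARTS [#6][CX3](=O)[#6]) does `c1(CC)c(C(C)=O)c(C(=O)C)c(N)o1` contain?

[#6][CX3](=O)[#6] is the SMARTS for a ketone: a carbonyl carbon (no H) flanked by two carbons.
The molecule carries 2 separate instances of an acetyl/ketone group (-C(=O)CH3) meeting every constraint; each maps to a distinct set of atoms, giving 2 matches.

2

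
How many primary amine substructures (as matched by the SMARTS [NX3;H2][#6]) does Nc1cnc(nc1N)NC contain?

[NX3;H2][#6] is the SMARTS for a primary amine: a trivalent nitrogen with two H attached to carbon.
The molecule carries 2 separate instances of a primary amino group (-NH2) meeting every constraint; each maps to a distinct set of atoms, giving 2 matches.

2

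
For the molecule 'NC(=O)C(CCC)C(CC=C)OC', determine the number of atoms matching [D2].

5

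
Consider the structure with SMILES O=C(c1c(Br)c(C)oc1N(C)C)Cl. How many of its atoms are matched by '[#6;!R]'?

4

The query [#6;!R] means: carbon not in any ring.
Check the 13 heavy atoms by environment: 1× o (aromatic, in 5-ring) → no; 4× c (aromatic, in 5-ring) → no; 4× C (acyclic) → match; 1× O (acyclic) → no; 1× Cl (acyclic) → no; 1× Br (acyclic) → no; 1× N (acyclic) → no.
That gives 4 matching atoms.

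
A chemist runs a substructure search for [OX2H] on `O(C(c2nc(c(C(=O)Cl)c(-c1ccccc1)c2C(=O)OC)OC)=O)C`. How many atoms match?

Check the 25 heavy atoms by environment: 1× n (aromatic, H0, X2) → no; 6× c (aromatic, H0, X3) → no; 3× O (H0, X2) → no; 3× C (H3, X4) → no; 3× C (H0, X3) → no; 3× O (H0, X1) → no; 1× Cl (H0, X1) → no; 5× c (aromatic, H1, X3) → no.
No environment satisfies the query, so 0 matching atoms.

0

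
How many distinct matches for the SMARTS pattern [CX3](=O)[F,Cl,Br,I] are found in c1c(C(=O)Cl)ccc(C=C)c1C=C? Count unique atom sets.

1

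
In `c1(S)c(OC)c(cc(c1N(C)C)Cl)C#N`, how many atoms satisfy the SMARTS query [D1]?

The query [D1] means: atom with exactly one heavy-atom neighbour (degree 1).
Check the 15 heavy atoms by environment: 5× c (aromatic, D3) → no; 1× c (aromatic, D2) → no; 1× O (D2) → no; 3× C (D1) → match; 1× N (D3) → no; 1× Cl (D1) → match; 1× S (D1) → match; 1× C (D2) → no; 1× N (D1) → match.
Summing the matching environments: 3 + 1 + 1 + 1 = 6 matching atoms.

6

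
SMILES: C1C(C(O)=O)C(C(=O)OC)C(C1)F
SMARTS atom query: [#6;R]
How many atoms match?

5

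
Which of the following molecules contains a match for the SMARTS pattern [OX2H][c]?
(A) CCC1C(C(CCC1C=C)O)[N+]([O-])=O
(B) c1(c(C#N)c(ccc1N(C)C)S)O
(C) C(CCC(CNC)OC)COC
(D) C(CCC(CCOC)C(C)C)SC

B

[OX2H][c] describes a hydroxyl oxygen attached to an aromatic carbon (a phenol).
(A) has a hydroxyl group (-OH) but the -OH is on an aliphatic carbon, not an aromatic c.
(B) contains a hydroxyl group (-OH), which satisfies every atom and bond constraint.
(C) has a methoxy ether (-OCH3) but the oxygen has H0, not H1.
(D) has a methoxy ether (-OCH3) but the oxygen has H0, not H1.
So the answer is (B).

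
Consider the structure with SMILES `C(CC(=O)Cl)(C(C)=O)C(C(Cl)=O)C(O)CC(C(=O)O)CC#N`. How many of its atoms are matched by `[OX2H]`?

2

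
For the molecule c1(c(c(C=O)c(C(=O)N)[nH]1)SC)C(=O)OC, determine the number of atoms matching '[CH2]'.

Check the 16 heavy atoms by environment: 1× n (aromatic, H1) → no; 4× c (aromatic, H0) → no; 2× C (H0) → no; 4× O (H0) → no; 1× N (H2) → no; 1× C (H1) → no; 1× S (H0) → no; 2× C (H3) → no.
No environment satisfies the query, so 0 matching atoms.

0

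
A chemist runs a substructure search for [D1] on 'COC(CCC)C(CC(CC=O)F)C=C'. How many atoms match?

5

The query [D1] means: atom with exactly one heavy-atom neighbour (degree 1).
Check the 15 heavy atoms by environment: 6× C (D2) → no; 3× C (D3) → no; 1× O (D1) → match; 1× F (D1) → match; 3× C (D1) → match; 1× O (D2) → no.
Summing the matching environments: 1 + 1 + 3 = 5 matching atoms.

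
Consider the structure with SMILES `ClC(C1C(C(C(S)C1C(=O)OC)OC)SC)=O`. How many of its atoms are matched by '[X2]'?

4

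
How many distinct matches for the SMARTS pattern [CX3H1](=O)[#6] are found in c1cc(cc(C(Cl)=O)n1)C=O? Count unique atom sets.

[CX3H1](=O)[#6] is the SMARTS for an aldehyde: an sp2 carbon with one H, double-bonded to O and single-bonded to carbon.
Exactly one fragment in the molecule meets all constraints, giving 1 match.

1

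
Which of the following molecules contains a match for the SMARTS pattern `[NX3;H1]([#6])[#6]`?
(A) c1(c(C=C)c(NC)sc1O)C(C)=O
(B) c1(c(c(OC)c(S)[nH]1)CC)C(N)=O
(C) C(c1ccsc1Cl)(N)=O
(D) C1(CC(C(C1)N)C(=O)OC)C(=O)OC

A

[NX3;H1]([#6])[#6] describes a trivalent nitrogen with one H, bonded to two carbons (a secondary amine).
(A) contains an N-methylamino group (-NHCH3), which satisfies every atom and bond constraint.
(B) has a primary amide (-C(=O)NH2) but the -C(=O)NH2 nitrogen has H2, not H1.
(C) has a primary amide (-C(=O)NH2) but the -C(=O)NH2 nitrogen has H2, not H1.
(D) has a primary amino group (-NH2) but the nitrogen has H2 and only one carbon neighbour.
So the answer is (A).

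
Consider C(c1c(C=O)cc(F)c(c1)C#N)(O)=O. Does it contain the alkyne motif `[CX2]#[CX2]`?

No

The pattern [CX2]#[CX2] describes a carbon-carbon triple bond — an alkyne.
The closest candidate here is a nitrile (-C#N), but the triple bond is C#N, not C#C. No other fragment satisfies the full query, so there is no match.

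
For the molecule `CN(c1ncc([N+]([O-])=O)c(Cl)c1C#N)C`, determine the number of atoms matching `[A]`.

9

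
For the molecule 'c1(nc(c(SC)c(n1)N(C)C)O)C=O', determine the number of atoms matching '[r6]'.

6

The query [r6] means: r6 matches atoms in a six-membered ring.
Check the 14 heavy atoms by environment: 2× n (aromatic, in 6-ring) → match; 4× c (aromatic, in 6-ring) → match; 4× C (acyclic) → no; 2× O (acyclic) → no; 1× S (acyclic) → no; 1× N (acyclic) → no.
Summing the matching environments: 2 + 4 = 6 matching atoms.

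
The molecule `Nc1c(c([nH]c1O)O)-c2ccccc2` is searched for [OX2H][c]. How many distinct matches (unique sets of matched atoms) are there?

2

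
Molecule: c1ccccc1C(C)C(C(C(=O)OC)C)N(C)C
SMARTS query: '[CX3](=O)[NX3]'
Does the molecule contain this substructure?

No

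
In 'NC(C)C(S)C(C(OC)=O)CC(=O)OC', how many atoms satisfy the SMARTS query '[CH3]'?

Check the 15 heavy atoms by environment: 3× C (H3) → match; 3× C (H1) → no; 1× C (H2) → no; 2× C (H0) → no; 4× O (H0) → no; 1× S (H1) → no; 1× N (H2) → no.
That gives 3 matching atoms.

3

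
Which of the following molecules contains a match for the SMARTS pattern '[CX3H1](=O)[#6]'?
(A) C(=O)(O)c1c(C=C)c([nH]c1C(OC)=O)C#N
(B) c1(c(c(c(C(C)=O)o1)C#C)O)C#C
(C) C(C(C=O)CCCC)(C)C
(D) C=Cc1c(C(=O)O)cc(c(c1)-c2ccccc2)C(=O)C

C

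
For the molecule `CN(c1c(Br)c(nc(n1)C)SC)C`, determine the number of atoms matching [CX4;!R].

4

The query [CX4;!R] means: aliphatic carbon with four total connections, not in a ring.
Check the 13 heavy atoms by environment: 2× n (aromatic, X2, in 6-ring) → no; 4× c (aromatic, X3, in 6-ring) → no; 1× S (X2, acyclic) → no; 4× C (X4, acyclic) → match; 1× Br (X1, acyclic) → no; 1× N (X3, acyclic) → no.
That gives 4 matching atoms.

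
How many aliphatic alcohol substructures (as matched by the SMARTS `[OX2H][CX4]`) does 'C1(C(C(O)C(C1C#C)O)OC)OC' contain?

2

[OX2H][CX4] is the SMARTS for an aliphatic alcohol: a hydroxyl oxygen bound to an sp3 (X4) carbon.
The molecule carries 2 separate instances of a hydroxyl group (-OH) meeting every constraint; each maps to a distinct set of atoms, giving 2 matches.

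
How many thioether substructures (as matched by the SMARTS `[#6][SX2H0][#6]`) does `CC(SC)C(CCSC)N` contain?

[#6][SX2H0][#6] is the SMARTS for a thioether: an aliphatic sulfur bridging two carbons with no H on the sulfur.
The molecule carries 2 separate instances of a methylthio ether (-SCH3) meeting every constraint; each maps to a distinct set of atoms, giving 2 matches.

2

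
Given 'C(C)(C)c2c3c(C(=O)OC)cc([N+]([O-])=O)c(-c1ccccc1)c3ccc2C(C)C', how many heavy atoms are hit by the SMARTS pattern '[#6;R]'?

16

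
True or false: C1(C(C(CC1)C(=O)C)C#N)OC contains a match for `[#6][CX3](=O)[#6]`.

The pattern [#6][CX3](=O)[#6] describes a carbonyl carbon (no H) flanked by two carbons — a ketone.
The molecule carries an acetyl/ketone group (-C(=O)CH3), whose atoms satisfy every constraint of the query, so the pattern matches.

True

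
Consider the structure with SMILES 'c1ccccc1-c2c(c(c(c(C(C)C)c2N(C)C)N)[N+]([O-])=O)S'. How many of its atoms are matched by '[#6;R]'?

12

The query [#6;R] means: carbon that is part of a ring.
Check the 23 heavy atoms by environment: 12× c (aromatic, in 6-ring) → match; 2× N (acyclic) → no; 5× C (acyclic) → no; 1× N (charge +1, acyclic) → no; 1× O (charge -1, acyclic) → no; 1× O (acyclic) → no; 1× S (acyclic) → no.
That gives 12 matching atoms.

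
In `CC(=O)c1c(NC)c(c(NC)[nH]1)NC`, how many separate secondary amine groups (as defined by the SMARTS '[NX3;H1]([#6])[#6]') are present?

[NX3;H1]([#6])[#6] is the SMARTS for a secondary amine: a trivalent nitrogen with one H, bonded to two carbons.
The molecule carries 3 separate instances of an N-methylamino group (-NHCH3) meeting every constraint; each maps to a distinct set of atoms, giving 3 matches.

3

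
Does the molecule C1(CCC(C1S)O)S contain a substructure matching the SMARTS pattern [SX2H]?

Yes

The pattern [SX2H] describes an aliphatic sulfur with two connections, one being H — a thiol.
The molecule carries a thiol (-SH), whose atoms satisfy every constraint of the query, so the pattern matches.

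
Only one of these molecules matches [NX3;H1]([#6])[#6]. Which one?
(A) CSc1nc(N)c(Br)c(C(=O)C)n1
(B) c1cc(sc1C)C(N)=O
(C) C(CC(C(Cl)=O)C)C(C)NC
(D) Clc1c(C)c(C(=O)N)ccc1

C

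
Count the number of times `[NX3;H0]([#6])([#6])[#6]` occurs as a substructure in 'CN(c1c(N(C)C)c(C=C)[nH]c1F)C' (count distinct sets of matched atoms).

2

[NX3;H0]([#6])([#6])[#6] is the SMARTS for a tertiary amine: a trivalent nitrogen with no H, bonded to three carbons.
The molecule carries 2 separate instances of a dimethylamino group (-N(CH3)2) meeting every constraint; each maps to a distinct set of atoms, giving 2 matches.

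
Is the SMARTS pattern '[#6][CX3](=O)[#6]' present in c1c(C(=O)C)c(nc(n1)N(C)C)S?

Yes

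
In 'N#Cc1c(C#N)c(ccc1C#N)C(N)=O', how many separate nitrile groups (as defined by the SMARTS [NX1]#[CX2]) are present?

[NX1]#[CX2] is the SMARTS for a nitrile: a nitrogen triple-bonded to a two-connected carbon.
The molecule carries 3 separate instances of a nitrile (-C#N) meeting every constraint; each maps to a distinct set of atoms, giving 3 matches.

3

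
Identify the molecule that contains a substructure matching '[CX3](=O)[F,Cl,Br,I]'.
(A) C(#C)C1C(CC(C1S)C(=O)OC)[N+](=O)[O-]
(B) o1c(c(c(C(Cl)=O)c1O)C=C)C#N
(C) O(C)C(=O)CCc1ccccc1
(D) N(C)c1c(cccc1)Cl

[CX3](=O)[F,Cl,Br,I] describes a carbonyl carbon bonded to a halogen (an acyl halide).
(A) has a methyl-ester group (-C(=O)OCH3) but the carbonyl is bonded to -O-C, not to a halogen.
(B) contains an acyl chloride (-C(=O)Cl), which satisfies every atom and bond constraint.
(C) has a methyl-ester group (-C(=O)OCH3) but the carbonyl is bonded to -O-C, not to a halogen.
(D) has a chloro substituent but the Cl is not on a carbonyl carbon.
So the answer is (B).

B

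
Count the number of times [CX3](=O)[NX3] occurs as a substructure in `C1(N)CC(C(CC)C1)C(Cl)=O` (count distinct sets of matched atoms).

0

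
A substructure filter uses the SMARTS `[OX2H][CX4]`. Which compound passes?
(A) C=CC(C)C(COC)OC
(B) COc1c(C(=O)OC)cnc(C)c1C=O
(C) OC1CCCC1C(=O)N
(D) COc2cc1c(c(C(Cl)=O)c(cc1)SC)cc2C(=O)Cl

C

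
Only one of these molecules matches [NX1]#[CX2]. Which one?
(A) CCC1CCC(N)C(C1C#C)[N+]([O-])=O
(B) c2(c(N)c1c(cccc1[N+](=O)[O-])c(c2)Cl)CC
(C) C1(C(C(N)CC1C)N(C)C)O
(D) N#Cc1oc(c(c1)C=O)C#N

D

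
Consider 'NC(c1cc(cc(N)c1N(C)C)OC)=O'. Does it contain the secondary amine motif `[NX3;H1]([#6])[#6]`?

No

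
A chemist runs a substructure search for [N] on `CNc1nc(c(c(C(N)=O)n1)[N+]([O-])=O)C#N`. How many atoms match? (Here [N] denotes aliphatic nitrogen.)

4

The query [N] means: uppercase N matches aliphatic (non-aromatic) nitrogen only.
Check the 16 heavy atoms by environment: 2× n (aromatic) → no; 4× c (aromatic) → no; 3× N → match; 3× C → no; 2× O → no; 1× N (charge +1) → match; 1× O (charge -1) → no.
Summing the matching environments: 3 + 1 = 4 matching atoms.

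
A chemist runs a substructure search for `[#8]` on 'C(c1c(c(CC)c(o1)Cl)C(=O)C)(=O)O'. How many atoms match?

The query [#8] means: #8 matches any oxygen atom.
Check the 14 heavy atoms by environment: 1× o (aromatic) → match; 4× c (aromatic) → no; 5× C → no; 3× O → match; 1× Cl → no.
Summing the matching environments: 1 + 3 = 4 matching atoms.

4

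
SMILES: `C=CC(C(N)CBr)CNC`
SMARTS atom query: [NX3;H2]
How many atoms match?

1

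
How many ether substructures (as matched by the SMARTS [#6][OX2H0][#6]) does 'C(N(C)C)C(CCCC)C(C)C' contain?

0

[#6][OX2H0][#6] is the SMARTS for an ether: an aliphatic oxygen bridging two carbons with no H on the oxygen.
No fragment in the molecule satisfies every constraint, giving 0 matches.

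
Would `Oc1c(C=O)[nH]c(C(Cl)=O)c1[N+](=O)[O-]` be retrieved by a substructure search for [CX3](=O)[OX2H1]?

The pattern [CX3](=O)[OX2H1] describes an sp2 carbon double-bonded to O and single-bonded to an -OH oxygen — a carboxylic acid.
The closest candidate here is an aldehyde (-CHO), but there is no singly-bonded oxygen on the carbonyl carbon. No other fragment satisfies the full query, so there is no match.

No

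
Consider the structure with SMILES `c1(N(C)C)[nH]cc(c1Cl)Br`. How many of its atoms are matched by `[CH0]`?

The query [CH0] means: aliphatic carbon with no attached hydrogen.
Check the 10 heavy atoms by environment: 1× n (aromatic, H1) → no; 3× c (aromatic, H0) → no; 1× c (aromatic, H1) → no; 1× Br (H0) → no; 1× Cl (H0) → no; 1× N (H0) → no; 2× C (H3) → no.
No environment satisfies the query, so 0 matching atoms.

0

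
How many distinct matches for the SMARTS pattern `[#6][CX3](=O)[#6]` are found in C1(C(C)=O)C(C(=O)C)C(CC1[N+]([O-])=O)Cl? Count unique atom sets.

[#6][CX3](=O)[#6] is the SMARTS for a ketone: a carbonyl carbon (no H) flanked by two carbons.
The molecule carries 2 separate instances of an acetyl/ketone group (-C(=O)CH3) meeting every constraint; each maps to a distinct set of atoms, giving 2 matches.

2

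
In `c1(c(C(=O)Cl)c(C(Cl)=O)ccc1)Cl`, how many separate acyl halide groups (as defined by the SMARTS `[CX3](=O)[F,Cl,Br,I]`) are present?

2

[CX3](=O)[F,Cl,Br,I] is the SMARTS for an acyl halide: a carbonyl carbon bonded to a halogen.
The molecule carries 2 separate instances of an acyl chloride (-C(=O)Cl) meeting every constraint; each maps to a distinct set of atoms, giving 2 matches.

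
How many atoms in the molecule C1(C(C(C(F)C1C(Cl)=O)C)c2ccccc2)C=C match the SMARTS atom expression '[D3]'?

7

The query [D3] means: atom with exactly three heavy-atom neighbours.
Check the 18 heavy atoms by environment: 6× C (D3) → match; 1× F (D1) → no; 2× C (D1) → no; 1× C (D2) → no; 1× O (D1) → no; 1× Cl (D1) → no; 1× c (aromatic, D3) → match; 5× c (aromatic, D2) → no.
Summing the matching environments: 6 + 1 = 7 matching atoms.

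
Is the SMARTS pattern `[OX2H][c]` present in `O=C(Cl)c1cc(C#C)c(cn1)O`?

Yes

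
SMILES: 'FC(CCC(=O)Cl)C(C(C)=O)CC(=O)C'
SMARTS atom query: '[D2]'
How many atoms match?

3

Check the 15 heavy atoms by environment: 3× C (D2) → match; 5× C (D3) → no; 3× O (D1) → no; 2× C (D1) → no; 1× F (D1) → no; 1× Cl (D1) → no.
That gives 3 matching atoms.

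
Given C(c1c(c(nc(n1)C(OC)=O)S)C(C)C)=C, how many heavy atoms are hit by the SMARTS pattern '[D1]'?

6

Check the 16 heavy atoms by environment: 2× n (aromatic, D2) → no; 4× c (aromatic, D3) → no; 2× C (D3) → no; 1× O (D1) → match; 1× O (D2) → no; 4× C (D1) → match; 1× C (D2) → no; 1× S (D1) → match.
Summing the matching environments: 1 + 4 + 1 = 6 matching atoms.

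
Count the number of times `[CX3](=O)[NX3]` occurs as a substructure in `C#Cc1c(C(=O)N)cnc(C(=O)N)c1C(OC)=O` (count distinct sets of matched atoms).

2

[CX3](=O)[NX3] is the SMARTS for an amide: a carbonyl carbon bonded to a trivalent nitrogen.
The molecule carries 2 separate instances of a primary amide (-C(=O)NH2) meeting every constraint; each maps to a distinct set of atoms, giving 2 matches.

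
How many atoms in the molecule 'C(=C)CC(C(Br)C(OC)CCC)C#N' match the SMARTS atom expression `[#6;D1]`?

3

The query [#6;D1] means: carbon bonded to exactly one heavy atom.
Check the 14 heavy atoms by environment: 5× C (D2) → no; 3× C (D3) → no; 3× C (D1) → match; 1× O (D2) → no; 1× N (D1) → no; 1× Br (D1) → no.
That gives 3 matching atoms.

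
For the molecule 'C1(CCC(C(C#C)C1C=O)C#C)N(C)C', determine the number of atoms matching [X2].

The query [X2] means: any atom with exactly two total connections (bonds + H).
Check the 15 heavy atoms by environment: 8× C (X4) → no; 1× C (X3) → no; 1× O (X1) → no; 4× C (X2) → match; 1× N (X3) → no.
That gives 4 matching atoms.

4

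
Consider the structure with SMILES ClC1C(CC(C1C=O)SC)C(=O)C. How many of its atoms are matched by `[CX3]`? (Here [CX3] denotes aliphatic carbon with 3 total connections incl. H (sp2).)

2

The query [CX3] means: C with X3: aliphatic carbon with exactly 3 total connections.
Check the 13 heavy atoms by environment: 7× C (X4) → no; 2× C (X3) → match; 2× O (X1) → no; 1× S (X2) → no; 1× Cl (X1) → no.
That gives 2 matching atoms.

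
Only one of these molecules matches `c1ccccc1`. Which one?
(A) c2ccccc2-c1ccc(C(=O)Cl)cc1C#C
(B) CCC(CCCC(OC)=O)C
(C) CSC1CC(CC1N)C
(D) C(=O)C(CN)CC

A

c1ccccc1 describes six aromatic carbons in a ring (a benzene ring).
(A) contains a phenyl ring, which satisfies every atom and bond constraint.
(B) has a methyl group (-CH3) but no six-membered all-carbon aromatic ring is present.
(C) has a methyl group (-CH3) but no six-membered all-carbon aromatic ring is present.
(D) has a methyl group (-CH3) but no six-membered all-carbon aromatic ring is present.
So the answer is (A).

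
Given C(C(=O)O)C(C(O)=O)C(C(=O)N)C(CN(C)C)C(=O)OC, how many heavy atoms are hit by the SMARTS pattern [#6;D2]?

2

The query [#6;D2] means: any carbon bonded to exactly two heavy atoms.
Check the 21 heavy atoms by environment: 2× C (D2) → match; 7× C (D3) → no; 6× O (D1) → no; 1× O (D2) → no; 3× C (D1) → no; 1× N (D1) → no; 1× N (D3) → no.
That gives 2 matching atoms.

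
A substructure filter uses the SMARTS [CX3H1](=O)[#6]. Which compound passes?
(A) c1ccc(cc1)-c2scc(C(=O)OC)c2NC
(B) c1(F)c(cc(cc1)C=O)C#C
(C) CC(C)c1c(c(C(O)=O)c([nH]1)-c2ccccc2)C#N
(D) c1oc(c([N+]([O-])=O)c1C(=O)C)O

B

[CX3H1](=O)[#6] describes an sp2 carbon with one H, double-bonded to O and single-bonded to carbon (an aldehyde).
(A) has a methyl-ester group (-C(=O)OCH3) but the carbonyl carbon has H0, not H1.
(B) contains an aldehyde (-CHO), which satisfies every atom and bond constraint.
(C) has a carboxylic acid group (-C(=O)OH) but the carbonyl carbon has H0 and is bonded to O, not H1.
(D) has an acetyl/ketone group (-C(=O)CH3) but the carbonyl carbon has H0 (two carbon neighbours), not H1.
So the answer is (B).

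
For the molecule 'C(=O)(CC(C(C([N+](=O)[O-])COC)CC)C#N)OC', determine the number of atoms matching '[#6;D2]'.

4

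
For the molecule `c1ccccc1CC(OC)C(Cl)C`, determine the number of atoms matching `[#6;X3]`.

6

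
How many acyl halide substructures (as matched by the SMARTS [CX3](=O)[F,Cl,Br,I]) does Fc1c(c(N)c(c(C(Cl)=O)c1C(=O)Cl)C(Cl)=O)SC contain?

[CX3](=O)[F,Cl,Br,I] is the SMARTS for an acyl halide: a carbonyl carbon bonded to a halogen.
The molecule carries 3 separate instances of an acyl chloride (-C(=O)Cl) meeting every constraint; each maps to a distinct set of atoms, giving 3 matches.

3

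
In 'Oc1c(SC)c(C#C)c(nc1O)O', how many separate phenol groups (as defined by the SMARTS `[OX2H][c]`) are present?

3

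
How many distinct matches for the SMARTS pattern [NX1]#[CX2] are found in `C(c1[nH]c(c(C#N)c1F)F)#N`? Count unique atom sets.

[NX1]#[CX2] is the SMARTS for a nitrile: a nitrogen triple-bonded to a two-connected carbon.
The molecule carries 2 separate instances of a nitrile (-C#N) meeting every constraint; each maps to a distinct set of atoms, giving 2 matches.

2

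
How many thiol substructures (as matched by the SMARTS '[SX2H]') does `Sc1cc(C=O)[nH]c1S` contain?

2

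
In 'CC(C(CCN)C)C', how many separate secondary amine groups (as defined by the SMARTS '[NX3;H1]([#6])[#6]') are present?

[NX3;H1]([#6])[#6] is the SMARTS for a secondary amine: a trivalent nitrogen with one H, bonded to two carbons.
The molecule has a primary amino group (-NH2), but the nitrogen has H2 and only one carbon neighbour; nothing else fits, so there are 0 matches.

0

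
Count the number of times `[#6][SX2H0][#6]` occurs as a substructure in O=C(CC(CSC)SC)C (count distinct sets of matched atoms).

[#6][SX2H0][#6] is the SMARTS for a thioether: an aliphatic sulfur bridging two carbons with no H on the sulfur.
The molecule carries 2 separate instances of a methylthio ether (-SCH3) meeting every constraint; each maps to a distinct set of atoms, giving 2 matches.

2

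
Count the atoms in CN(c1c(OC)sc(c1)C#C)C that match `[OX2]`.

1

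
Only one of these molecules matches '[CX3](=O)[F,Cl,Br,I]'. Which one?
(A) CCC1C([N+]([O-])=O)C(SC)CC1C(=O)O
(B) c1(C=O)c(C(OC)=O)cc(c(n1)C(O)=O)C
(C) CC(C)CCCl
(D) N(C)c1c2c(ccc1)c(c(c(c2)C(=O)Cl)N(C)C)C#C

[CX3](=O)[F,Cl,Br,I] describes a carbonyl carbon bonded to a halogen (an acyl halide).
(A) has a carboxylic acid group (-C(=O)OH) but the carbonyl is bonded to -OH, not to a halogen.
(B) has a carboxylic acid group (-C(=O)OH) but the carbonyl is bonded to -OH, not to a halogen.
(C) has a chloro substituent but the Cl is not on a carbonyl carbon.
(D) contains an acyl chloride (-C(=O)Cl), which satisfies every atom and bond constraint.
So the answer is (D).

D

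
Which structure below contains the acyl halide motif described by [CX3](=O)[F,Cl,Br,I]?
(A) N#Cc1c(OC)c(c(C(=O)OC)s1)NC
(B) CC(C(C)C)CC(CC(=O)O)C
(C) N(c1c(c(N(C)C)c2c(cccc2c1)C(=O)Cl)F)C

[CX3](=O)[F,Cl,Br,I] describes a carbonyl carbon bonded to a halogen (an acyl halide).
(A) has a methyl-ester group (-C(=O)OCH3) but the carbonyl is bonded to -O-C, not to a halogen.
(B) has a carboxylic acid group (-C(=O)OH) but the carbonyl is bonded to -OH, not to a halogen.
(C) contains an acyl chloride (-C(=O)Cl), which satisfies every atom and bond constraint.
So the answer is (C).

C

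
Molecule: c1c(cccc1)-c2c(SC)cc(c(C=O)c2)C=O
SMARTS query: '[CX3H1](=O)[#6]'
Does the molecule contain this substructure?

Yes

The pattern [CX3H1](=O)[#6] describes an sp2 carbon with one H, double-bonded to O and single-bonded to carbon — an aldehyde.
The molecule carries an aldehyde (-CHO), whose atoms satisfy every constraint of the query, so the pattern matches.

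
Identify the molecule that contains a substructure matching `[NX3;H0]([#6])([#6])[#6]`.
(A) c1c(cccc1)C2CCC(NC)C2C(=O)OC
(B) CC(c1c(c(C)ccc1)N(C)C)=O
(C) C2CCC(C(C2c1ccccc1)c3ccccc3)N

B

[NX3;H0]([#6])([#6])[#6] describes a trivalent nitrogen with no H, bonded to three carbons (a tertiary amine).
(A) has an N-methylamino group (-NHCH3) but the nitrogen still has one H (H1), not H0.
(B) contains a dimethylamino group (-N(CH3)2), which satisfies every atom and bond constraint.
(C) has a primary amino group (-NH2) but the nitrogen has H2, not H0 with three carbons.
So the answer is (B).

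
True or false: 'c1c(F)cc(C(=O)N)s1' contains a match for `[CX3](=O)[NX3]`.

True

The pattern [CX3](=O)[NX3] describes a carbonyl carbon bonded to a trivalent nitrogen — an amide.
The molecule carries a primary amide (-C(=O)NH2), whose atoms satisfy every constraint of the query, so the pattern matches.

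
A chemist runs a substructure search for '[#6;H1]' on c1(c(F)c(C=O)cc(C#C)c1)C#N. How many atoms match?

4

The query [#6;H1] means: any carbon bearing exactly one hydrogen.
Check the 13 heavy atoms by environment: 2× c (aromatic, H1) → match; 4× c (aromatic, H0) → no; 1× F (H0) → no; 2× C (H1) → match; 1× O (H0) → no; 2× C (H0) → no; 1× N (H0) → no.
Summing the matching environments: 2 + 2 = 4 matching atoms.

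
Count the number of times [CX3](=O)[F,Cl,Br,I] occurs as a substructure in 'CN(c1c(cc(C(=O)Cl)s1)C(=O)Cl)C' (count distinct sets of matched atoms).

2

[CX3](=O)[F,Cl,Br,I] is the SMARTS for an acyl halide: a carbonyl carbon bonded to a halogen.
The molecule carries 2 separate instances of an acyl chloride (-C(=O)Cl) meeting every constraint; each maps to a distinct set of atoms, giving 2 matches.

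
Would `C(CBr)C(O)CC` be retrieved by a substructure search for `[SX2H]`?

The pattern [SX2H] describes an aliphatic sulfur with two connections, one being H — a thiol.
The closest candidate here is a hydroxyl group (-OH), but it is an -OH, not an -SH. No other fragment satisfies the full query, so there is no match.

No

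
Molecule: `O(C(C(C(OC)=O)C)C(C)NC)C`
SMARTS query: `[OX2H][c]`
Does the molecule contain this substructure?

No

The pattern [OX2H][c] describes a hydroxyl oxygen attached to an aromatic carbon — a phenol.
The closest candidate here is a methoxy ether (-OCH3), but the oxygen has H0, not H1. No other fragment satisfies the full query, so there is no match.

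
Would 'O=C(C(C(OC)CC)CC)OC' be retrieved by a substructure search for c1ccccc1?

No

The pattern c1ccccc1 describes six aromatic carbons in a ring — a benzene ring.
The closest candidate here is a methyl group (-CH3), but no six-membered all-carbon aromatic ring is present. No other fragment satisfies the full query, so there is no match.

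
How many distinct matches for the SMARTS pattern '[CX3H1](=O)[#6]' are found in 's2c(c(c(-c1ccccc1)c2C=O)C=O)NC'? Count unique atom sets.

2

[CX3H1](=O)[#6] is the SMARTS for an aldehyde: an sp2 carbon with one H, double-bonded to O and single-bonded to carbon.
The molecule carries 2 separate instances of an aldehyde (-CHO) meeting every constraint; each maps to a distinct set of atoms, giving 2 matches.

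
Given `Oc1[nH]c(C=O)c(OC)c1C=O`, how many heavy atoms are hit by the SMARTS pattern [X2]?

2

The query [X2] means: any atom with exactly two total connections (bonds + H).
Check the 12 heavy atoms by environment: 1× n (aromatic, X3) → no; 4× c (aromatic, X3) → no; 2× C (X3) → no; 2× O (X1) → no; 2× O (X2) → match; 1× C (X4) → no.
That gives 2 matching atoms.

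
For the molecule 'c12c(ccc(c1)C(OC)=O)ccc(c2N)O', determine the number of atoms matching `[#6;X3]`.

11

Check the 16 heavy atoms by environment: 10× c (aromatic, X3) → match; 2× O (X2) → no; 1× N (X3) → no; 1× C (X3) → match; 1× O (X1) → no; 1× C (X4) → no.
Summing the matching environments: 10 + 1 = 11 matching atoms.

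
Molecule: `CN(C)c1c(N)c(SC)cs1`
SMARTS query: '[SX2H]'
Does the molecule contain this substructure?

The pattern [SX2H] describes an aliphatic sulfur with two connections, one being H — a thiol.
The closest candidate here is a methylthio ether (-SCH3), but the sulfur has H0 (bonded to two carbons), not H1. No other fragment satisfies the full query, so there is no match.

No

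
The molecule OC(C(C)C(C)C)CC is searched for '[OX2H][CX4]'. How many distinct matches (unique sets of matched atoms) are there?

[OX2H][CX4] is the SMARTS for an aliphatic alcohol: a hydroxyl oxygen bound to an sp3 (X4) carbon.
Exactly one fragment in the molecule meets all constraints, giving 1 match.

1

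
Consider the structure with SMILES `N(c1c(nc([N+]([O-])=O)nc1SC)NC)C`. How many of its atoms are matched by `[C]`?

The query [C] means: uppercase C matches aliphatic (non-aromatic) carbon only.
Check the 15 heavy atoms by environment: 2× n (aromatic) → no; 4× c (aromatic) → no; 1× N (charge +1) → no; 1× O (charge -1) → no; 1× O → no; 2× N → no; 3× C → match; 1× S → no.
That gives 3 matching atoms.

3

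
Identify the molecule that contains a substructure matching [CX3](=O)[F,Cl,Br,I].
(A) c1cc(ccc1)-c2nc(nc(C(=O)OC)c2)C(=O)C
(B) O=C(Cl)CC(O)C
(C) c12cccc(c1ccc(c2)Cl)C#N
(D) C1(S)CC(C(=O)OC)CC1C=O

B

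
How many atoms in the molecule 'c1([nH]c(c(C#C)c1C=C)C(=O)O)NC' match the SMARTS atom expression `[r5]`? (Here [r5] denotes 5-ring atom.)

5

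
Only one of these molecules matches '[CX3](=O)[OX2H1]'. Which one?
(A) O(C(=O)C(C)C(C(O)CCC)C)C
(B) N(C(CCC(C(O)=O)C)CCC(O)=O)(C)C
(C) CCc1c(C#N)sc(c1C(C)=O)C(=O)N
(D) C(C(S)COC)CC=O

B

[CX3](=O)[OX2H1] describes an sp2 carbon double-bonded to O and single-bonded to an -OH oxygen (a carboxylic acid).
(A) has a methyl-ester group (-C(=O)OCH3) but the singly-bonded O has no H (OX2H0, not OX2H1).
(B) contains a carboxylic acid group (-C(=O)OH), which satisfies every atom and bond constraint.
(C) has a primary amide (-C(=O)NH2) but the carbonyl is bonded to N, not to an -OH oxygen.
(D) has an aldehyde (-CHO) but there is no singly-bonded oxygen on the carbonyl carbon.
So the answer is (B).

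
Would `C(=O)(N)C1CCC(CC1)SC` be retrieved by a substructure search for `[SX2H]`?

The pattern [SX2H] describes an aliphatic sulfur with two connections, one being H — a thiol.
The closest candidate here is a methylthio ether (-SCH3), but the sulfur has H0 (bonded to two carbons), not H1. No other fragment satisfies the full query, so there is no match.

No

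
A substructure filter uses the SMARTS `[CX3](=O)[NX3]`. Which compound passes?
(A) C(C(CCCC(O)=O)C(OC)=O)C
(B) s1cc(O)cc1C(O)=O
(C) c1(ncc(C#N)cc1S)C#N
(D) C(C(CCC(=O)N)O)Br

D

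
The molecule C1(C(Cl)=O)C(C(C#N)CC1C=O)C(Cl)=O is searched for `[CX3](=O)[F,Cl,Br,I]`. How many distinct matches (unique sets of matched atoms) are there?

[CX3](=O)[F,Cl,Br,I] is the SMARTS for an acyl halide: a carbonyl carbon bonded to a halogen.
The molecule carries 2 separate instances of an acyl chloride (-C(=O)Cl) meeting every constraint; each maps to a distinct set of atoms, giving 2 matches.

2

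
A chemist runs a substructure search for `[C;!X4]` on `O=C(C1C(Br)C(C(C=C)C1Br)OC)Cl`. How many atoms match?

3

Check the 14 heavy atoms by environment: 6× C (X4) → no; 3× C (X3) → match; 1× O (X1) → no; 1× Cl (X1) → no; 2× Br (X1) → no; 1× O (X2) → no.
That gives 3 matching atoms.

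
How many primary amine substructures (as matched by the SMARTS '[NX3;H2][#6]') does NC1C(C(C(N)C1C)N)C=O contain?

3

[NX3;H2][#6] is the SMARTS for a primary amine: a trivalent nitrogen with two H attached to carbon.
The molecule carries 3 separate instances of a primary amino group (-NH2) meeting every constraint; each maps to a distinct set of atoms, giving 3 matches.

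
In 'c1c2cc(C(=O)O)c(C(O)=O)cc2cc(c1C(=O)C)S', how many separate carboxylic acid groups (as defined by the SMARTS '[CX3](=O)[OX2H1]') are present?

2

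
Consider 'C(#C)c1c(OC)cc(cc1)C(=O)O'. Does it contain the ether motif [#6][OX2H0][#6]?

Yes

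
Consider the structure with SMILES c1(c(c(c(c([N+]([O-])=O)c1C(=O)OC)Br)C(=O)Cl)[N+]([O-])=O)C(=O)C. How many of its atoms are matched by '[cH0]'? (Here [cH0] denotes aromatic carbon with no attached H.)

6

The query [cH0] means: aromatic carbon with no attached hydrogen (substituted or ring-fusion).
Check the 23 heavy atoms by environment: 6× c (aromatic, H0) → match; 3× C (H0) → no; 6× O (H0) → no; 2× C (H3) → no; 1× Br (H0) → no; 1× Cl (H0) → no; 2× N (charge +1, H0) → no; 2× O (charge -1, H0) → no.
That gives 6 matching atoms.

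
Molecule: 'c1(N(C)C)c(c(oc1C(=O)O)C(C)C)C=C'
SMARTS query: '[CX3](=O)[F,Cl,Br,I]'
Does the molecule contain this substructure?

No

The pattern [CX3](=O)[F,Cl,Br,I] describes a carbonyl carbon bonded to a halogen — an acyl halide.
The closest candidate here is a carboxylic acid group (-C(=O)OH), but the carbonyl is bonded to -OH, not to a halogen. No other fragment satisfies the full query, so there is no match.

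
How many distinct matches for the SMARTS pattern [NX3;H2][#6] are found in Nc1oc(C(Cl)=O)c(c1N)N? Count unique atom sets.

3

[NX3;H2][#6] is the SMARTS for a primary amine: a trivalent nitrogen with two H attached to carbon.
The molecule carries 3 separate instances of a primary amino group (-NH2) meeting every constraint; each maps to a distinct set of atoms, giving 3 matches.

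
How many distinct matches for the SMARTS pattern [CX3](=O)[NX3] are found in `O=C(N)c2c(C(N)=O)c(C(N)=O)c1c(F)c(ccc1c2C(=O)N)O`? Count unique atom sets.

4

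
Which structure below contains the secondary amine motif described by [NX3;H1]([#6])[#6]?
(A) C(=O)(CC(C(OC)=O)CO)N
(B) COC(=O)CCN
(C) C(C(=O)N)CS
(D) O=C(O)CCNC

[NX3;H1]([#6])[#6] describes a trivalent nitrogen with one H, bonded to two carbons (a secondary amine).
(A) has a primary amide (-C(=O)NH2) but the -C(=O)NH2 nitrogen has H2, not H1.
(B) has a primary amino group (-NH2) but the nitrogen has H2 and only one carbon neighbour.
(C) has a primary amide (-C(=O)NH2) but the -C(=O)NH2 nitrogen has H2, not H1.
(D) contains an N-methylamino group (-NHCH3), which satisfies every atom and bond constraint.
So the answer is (D).

D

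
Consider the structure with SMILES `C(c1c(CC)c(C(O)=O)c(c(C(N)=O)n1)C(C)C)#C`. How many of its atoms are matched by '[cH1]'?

0

Check the 19 heavy atoms by environment: 1× n (aromatic, H0) → no; 5× c (aromatic, H0) → no; 1× C (H2) → no; 3× C (H3) → no; 3× C (H0) → no; 2× O (H0) → no; 1× N (H2) → no; 2× C (H1) → no; 1× O (H1) → no.
No environment satisfies the query, so 0 matching atoms.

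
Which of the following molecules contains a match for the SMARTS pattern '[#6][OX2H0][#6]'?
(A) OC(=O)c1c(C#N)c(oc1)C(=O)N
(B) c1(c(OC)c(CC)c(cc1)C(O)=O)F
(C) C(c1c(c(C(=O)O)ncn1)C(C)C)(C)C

B

[#6][OX2H0][#6] describes an aliphatic oxygen bridging two carbons with no H on the oxygen (an ether).
(A) has a carboxylic acid group (-C(=O)OH) but the -OH oxygen has H1; the =O is OX1, not OX2.
(B) contains a methoxy ether (-OCH3), which satisfies every atom and bond constraint.
(C) has a carboxylic acid group (-C(=O)OH) but the -OH oxygen has H1; the =O is OX1, not OX2.
So the answer is (B).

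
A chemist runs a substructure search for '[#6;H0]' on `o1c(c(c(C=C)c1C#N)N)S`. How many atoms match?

5

The query [#6;H0] means: any carbon with no attached hydrogen.
Check the 11 heavy atoms by environment: 1× o (aromatic, H0) → no; 4× c (aromatic, H0) → match; 1× C (H0) → match; 1× N (H0) → no; 1× S (H1) → no; 1× N (H2) → no; 1× C (H1) → no; 1× C (H2) → no.
Summing the matching environments: 4 + 1 = 5 matching atoms.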